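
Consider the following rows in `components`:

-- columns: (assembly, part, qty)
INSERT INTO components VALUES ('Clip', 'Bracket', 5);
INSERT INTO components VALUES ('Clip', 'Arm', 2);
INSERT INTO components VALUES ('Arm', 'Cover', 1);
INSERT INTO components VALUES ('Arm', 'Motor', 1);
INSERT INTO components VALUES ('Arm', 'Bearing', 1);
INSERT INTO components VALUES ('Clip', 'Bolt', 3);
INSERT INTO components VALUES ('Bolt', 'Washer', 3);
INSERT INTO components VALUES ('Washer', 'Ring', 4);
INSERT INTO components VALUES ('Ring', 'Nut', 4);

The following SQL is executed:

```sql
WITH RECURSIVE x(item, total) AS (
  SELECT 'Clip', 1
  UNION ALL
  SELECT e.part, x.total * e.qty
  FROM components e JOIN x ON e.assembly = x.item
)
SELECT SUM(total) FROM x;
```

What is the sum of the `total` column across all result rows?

206

Base: (Clip, total=1).
Iteration 1: components of {Clip} -> Arm = 1*2 = 2, Bolt = 1*3 = 3, Bracket = 1*5 = 5.
Iteration 2: components of {Arm,Bolt,Bracket} -> Bearing = 2*1 = 2, Cover = 2*1 = 2, Motor = 2*1 = 2, Washer = 3*3 = 9.
Iteration 3: components of {Bearing,Cover,Motor,Washer} -> Ring = 9*4 = 36.
Iteration 4: components of {Ring} -> Nut = 36*4 = 144.
Iteration 5: no further components; recursion stops.
SUM(total) = 1 + 5 + 2 + 3 + 2 + 2 + 2 + 9 + 36 + 144 = 206.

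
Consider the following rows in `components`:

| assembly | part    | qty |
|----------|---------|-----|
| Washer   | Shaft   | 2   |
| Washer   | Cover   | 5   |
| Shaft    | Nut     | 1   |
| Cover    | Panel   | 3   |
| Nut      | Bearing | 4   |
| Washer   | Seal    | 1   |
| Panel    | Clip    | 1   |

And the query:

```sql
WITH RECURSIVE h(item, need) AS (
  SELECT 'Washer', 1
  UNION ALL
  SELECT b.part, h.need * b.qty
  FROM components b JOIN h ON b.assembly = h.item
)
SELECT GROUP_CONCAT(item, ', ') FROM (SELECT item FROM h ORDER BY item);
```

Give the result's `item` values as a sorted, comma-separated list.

Base: (Washer, need=1).
Iteration 1: components of {Washer} -> Cover = 1*5 = 5, Seal = 1*1 = 1, Shaft = 1*2 = 2.
Iteration 2: components of {Cover,Seal,Shaft} -> Nut = 2*1 = 2, Panel = 5*3 = 15.
Iteration 3: components of {Nut,Panel} -> Bearing = 2*4 = 8, Clip = 15*1 = 15.
Iteration 4: no further components; recursion stops.

Bearing, Clip, Cover, Nut, Panel, Seal, Shaft, Washer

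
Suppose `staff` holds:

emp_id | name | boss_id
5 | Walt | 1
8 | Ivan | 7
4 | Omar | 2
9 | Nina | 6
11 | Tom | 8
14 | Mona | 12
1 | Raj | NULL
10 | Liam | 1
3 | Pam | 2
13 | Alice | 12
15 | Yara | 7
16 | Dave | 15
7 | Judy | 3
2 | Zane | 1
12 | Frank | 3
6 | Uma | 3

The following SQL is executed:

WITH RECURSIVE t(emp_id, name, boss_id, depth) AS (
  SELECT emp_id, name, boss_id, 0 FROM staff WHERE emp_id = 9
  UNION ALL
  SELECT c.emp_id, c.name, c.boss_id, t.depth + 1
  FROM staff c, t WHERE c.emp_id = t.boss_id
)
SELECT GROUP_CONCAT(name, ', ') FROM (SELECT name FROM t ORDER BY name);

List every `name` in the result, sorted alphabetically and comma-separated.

Base: emp_id=9 (Nina), boss_id=6, depth 0.
Iteration 1: join on emp_id=6 -> Uma (id 6, boss_id=3, depth 1).
Iteration 2: join on emp_id=3 -> Pam (id 3, boss_id=2, depth 2).
Iteration 3: join on emp_id=2 -> Zane (id 2, boss_id=1, depth 3).
Iteration 4: join on emp_id=1 -> Raj (id 1, boss_id=NULL, depth 4).
Iteration 5: boss_id is NULL; no match; recursion stops.

Nina, Pam, Raj, Uma, Zane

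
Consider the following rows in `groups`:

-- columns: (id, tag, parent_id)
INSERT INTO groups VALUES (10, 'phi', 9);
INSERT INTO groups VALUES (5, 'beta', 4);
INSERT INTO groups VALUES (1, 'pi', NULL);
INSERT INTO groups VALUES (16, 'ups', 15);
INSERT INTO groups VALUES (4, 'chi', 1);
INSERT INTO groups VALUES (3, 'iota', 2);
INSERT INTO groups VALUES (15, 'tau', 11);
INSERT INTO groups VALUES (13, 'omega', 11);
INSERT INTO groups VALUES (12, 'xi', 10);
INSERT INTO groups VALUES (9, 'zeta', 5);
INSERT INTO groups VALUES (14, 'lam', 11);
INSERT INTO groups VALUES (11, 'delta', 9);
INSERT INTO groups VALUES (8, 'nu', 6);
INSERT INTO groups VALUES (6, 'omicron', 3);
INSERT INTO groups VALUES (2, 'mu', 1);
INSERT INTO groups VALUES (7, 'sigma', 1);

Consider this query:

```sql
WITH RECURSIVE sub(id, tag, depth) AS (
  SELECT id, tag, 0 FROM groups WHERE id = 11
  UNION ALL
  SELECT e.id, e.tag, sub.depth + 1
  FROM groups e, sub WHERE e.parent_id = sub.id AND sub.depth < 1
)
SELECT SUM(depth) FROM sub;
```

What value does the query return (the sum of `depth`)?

3

Base: id=11 (delta) at depth 0.
Iteration 1: rows with parent_id in {11} -> omega (id 13, depth 1), lam (id 14, depth 1), tau (id 15, depth 1).
Iteration 2: depth < 1 fails for all current rows; recursion stops.
SUM(depth) = 0 + 1 + 1 + 1 = 3.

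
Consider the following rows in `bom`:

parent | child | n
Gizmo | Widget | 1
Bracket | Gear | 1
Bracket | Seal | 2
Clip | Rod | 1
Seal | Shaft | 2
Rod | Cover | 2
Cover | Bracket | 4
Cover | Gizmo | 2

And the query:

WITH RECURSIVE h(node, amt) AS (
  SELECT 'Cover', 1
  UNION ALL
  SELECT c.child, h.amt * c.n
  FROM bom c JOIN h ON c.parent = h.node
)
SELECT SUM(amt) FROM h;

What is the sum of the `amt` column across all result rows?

Base: (Cover, amt=1).
Iteration 1: components of {Cover} -> Bracket = 1*4 = 4, Gizmo = 1*2 = 2.
Iteration 2: components of {Bracket,Gizmo} -> Gear = 4*1 = 4, Seal = 4*2 = 8, Widget = 2*1 = 2.
Iteration 3: components of {Gear,Seal,Widget} -> Shaft = 8*2 = 16.
Iteration 4: no further components; recursion stops.
SUM(amt) = 1 + 4 + 2 + 4 + 8 + 2 + 16 = 37.

37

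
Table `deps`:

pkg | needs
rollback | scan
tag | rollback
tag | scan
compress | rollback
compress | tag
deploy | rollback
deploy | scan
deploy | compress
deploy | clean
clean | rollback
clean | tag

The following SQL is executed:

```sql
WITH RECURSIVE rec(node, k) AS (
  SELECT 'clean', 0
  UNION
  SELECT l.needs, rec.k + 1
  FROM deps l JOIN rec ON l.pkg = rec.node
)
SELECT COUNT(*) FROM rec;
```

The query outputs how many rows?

Base: (clean, k=0).
Iteration 1: edges from {clean} -> (rollback, k=1), (tag, k=1).
Iteration 2: edges from {rollback,tag} -> (rollback, k=2), (scan, k=2). [UNION drops 1 duplicate row(s)]
Iteration 3: edges from {rollback,scan} -> (scan, k=3).
Iteration 4: no outgoing edges from {scan}; recursion stops.
Total rows emitted: 6.

6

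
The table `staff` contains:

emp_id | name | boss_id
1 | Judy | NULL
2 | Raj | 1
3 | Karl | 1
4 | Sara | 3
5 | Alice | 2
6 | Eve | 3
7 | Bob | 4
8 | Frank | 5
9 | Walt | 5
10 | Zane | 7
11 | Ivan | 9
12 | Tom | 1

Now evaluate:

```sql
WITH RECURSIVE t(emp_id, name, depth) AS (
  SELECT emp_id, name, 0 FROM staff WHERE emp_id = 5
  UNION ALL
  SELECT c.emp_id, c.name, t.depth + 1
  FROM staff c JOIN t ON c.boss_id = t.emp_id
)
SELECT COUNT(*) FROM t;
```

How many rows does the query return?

Base: emp_id=5 (Alice) at depth 0.
Iteration 1: rows with boss_id in {5} -> Frank (id 8, depth 1), Walt (id 9, depth 1).
Iteration 2: rows with boss_id in {8,9} -> Ivan (id 11, depth 2).
Iteration 3: no rows with boss_id in {11}; recursion stops.
Total rows emitted: 4.

4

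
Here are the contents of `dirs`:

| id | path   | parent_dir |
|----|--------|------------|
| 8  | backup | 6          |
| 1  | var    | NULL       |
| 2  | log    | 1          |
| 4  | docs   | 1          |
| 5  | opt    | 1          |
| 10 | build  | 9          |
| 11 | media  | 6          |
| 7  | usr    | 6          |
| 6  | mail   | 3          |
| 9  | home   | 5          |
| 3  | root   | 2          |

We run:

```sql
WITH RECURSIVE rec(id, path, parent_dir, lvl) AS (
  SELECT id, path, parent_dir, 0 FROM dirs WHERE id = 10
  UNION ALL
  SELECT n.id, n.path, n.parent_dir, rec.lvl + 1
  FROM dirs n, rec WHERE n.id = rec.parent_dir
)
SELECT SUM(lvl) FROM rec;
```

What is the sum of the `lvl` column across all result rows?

Base: id=10 (build), parent_dir=9, lvl 0.
Iteration 1: join on id=9 -> home (id 9, parent_dir=5, lvl 1).
Iteration 2: join on id=5 -> opt (id 5, parent_dir=1, lvl 2).
Iteration 3: join on id=1 -> var (id 1, parent_dir=NULL, lvl 3).
Iteration 4: parent_dir is NULL; no match; recursion stops.
SUM(lvl) = 0 + 1 + 2 + 3 = 6.

6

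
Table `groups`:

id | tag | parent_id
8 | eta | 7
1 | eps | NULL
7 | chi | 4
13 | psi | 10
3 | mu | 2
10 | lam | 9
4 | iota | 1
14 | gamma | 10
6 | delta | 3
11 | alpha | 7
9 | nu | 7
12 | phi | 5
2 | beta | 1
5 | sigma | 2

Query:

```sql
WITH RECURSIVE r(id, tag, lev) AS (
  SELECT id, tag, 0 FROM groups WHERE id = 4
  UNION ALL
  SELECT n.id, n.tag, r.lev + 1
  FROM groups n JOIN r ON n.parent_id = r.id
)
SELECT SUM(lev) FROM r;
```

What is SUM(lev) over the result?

Base: id=4 (iota) at lev 0.
Iteration 1: rows with parent_id in {4} -> chi (id 7, lev 1).
Iteration 2: rows with parent_id in {7} -> eta (id 8, lev 2), nu (id 9, lev 2), alpha (id 11, lev 2).
Iteration 3: rows with parent_id in {8,9,11} -> lam (id 10, lev 3).
Iteration 4: rows with parent_id in {10} -> psi (id 13, lev 4), gamma (id 14, lev 4).
Iteration 5: no rows with parent_id in {13,14}; recursion stops.
SUM(lev) = 0 + 1 + 2 + 2 + 2 + 3 + 4 + 4 = 18.

18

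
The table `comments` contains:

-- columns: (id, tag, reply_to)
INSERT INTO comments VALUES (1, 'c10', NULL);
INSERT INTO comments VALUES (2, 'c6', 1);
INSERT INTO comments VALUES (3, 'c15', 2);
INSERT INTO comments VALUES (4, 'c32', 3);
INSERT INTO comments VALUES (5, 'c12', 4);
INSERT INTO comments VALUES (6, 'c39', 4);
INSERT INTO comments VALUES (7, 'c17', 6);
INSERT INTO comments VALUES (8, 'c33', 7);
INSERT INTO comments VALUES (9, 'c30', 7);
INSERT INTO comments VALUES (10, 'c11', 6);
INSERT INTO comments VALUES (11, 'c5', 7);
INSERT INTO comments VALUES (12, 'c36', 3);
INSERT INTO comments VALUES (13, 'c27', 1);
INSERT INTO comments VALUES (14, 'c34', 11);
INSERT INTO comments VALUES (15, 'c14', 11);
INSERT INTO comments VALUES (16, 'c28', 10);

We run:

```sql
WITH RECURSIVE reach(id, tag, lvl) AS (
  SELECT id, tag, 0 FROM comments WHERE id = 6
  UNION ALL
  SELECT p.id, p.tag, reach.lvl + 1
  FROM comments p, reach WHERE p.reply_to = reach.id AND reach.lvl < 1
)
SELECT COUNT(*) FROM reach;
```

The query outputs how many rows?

Base: id=6 (c39) at lvl 0.
Iteration 1: rows with reply_to in {6} -> c17 (id 7, lvl 1), c11 (id 10, lvl 1).
Iteration 2: lvl < 1 fails for all current rows; recursion stops.
Total rows emitted: 3.

3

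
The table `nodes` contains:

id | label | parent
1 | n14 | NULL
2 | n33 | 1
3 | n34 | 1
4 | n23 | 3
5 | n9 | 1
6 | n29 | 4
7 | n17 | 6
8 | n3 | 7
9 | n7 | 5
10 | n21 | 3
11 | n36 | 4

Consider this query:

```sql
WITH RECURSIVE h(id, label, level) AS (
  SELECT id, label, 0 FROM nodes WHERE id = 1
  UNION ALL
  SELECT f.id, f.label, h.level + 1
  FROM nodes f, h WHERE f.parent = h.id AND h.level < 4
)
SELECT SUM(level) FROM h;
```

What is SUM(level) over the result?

19

Base: id=1 (n14) at level 0.
Iteration 1: rows with parent in {1} -> n33 (id 2, level 1), n34 (id 3, level 1), n9 (id 5, level 1).
Iteration 2: rows with parent in {2,3,5} -> n23 (id 4, level 2), n7 (id 9, level 2), n21 (id 10, level 2).
Iteration 3: rows with parent in {4,9,10} -> n29 (id 6, level 3), n36 (id 11, level 3).
Iteration 4: rows with parent in {6,11} -> n17 (id 7, level 4).
Iteration 5: level < 4 fails for all current rows; recursion stops.
SUM(level) = 0 + 1 + 1 + 1 + 2 + 2 + 2 + 3 + 3 + 4 = 19.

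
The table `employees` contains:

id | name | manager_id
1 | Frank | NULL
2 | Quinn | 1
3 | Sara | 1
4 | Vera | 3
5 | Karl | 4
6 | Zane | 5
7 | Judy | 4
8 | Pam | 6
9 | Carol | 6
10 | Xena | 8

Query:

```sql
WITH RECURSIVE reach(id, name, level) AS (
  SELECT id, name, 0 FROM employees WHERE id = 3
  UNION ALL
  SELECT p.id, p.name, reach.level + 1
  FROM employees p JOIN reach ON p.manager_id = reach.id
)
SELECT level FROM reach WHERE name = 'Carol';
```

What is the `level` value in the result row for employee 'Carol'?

4

Base: id=3 (Sara) at level 0.
Iteration 1: rows with manager_id in {3} -> Vera (id 4, level 1).
Iteration 2: rows with manager_id in {4} -> Karl (id 5, level 2), Judy (id 7, level 2).
Iteration 3: rows with manager_id in {5,7} -> Zane (id 6, level 3).
Iteration 4: rows with manager_id in {6} -> Pam (id 8, level 4), Carol (id 9, level 4).
Iteration 5: rows with manager_id in {8,9} -> Xena (id 10, level 5).
Iteration 6: no rows with manager_id in {10}; recursion stops.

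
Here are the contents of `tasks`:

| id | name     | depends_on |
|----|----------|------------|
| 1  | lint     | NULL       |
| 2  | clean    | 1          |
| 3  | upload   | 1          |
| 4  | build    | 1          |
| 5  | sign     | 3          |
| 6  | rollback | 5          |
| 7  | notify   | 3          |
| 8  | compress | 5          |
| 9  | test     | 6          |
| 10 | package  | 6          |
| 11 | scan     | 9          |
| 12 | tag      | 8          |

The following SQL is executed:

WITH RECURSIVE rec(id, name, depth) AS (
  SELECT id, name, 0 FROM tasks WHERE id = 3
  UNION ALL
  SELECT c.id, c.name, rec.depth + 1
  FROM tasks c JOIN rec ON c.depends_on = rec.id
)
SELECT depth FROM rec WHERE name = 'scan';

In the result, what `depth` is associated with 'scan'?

4

Base: id=3 (upload) at depth 0.
Iteration 1: rows with depends_on in {3} -> sign (id 5, depth 1), notify (id 7, depth 1).
Iteration 2: rows with depends_on in {5,7} -> rollback (id 6, depth 2), compress (id 8, depth 2).
Iteration 3: rows with depends_on in {6,8} -> test (id 9, depth 3), package (id 10, depth 3), tag (id 12, depth 3).
Iteration 4: rows with depends_on in {9,10,12} -> scan (id 11, depth 4).
Iteration 5: no rows with depends_on in {11}; recursion stops.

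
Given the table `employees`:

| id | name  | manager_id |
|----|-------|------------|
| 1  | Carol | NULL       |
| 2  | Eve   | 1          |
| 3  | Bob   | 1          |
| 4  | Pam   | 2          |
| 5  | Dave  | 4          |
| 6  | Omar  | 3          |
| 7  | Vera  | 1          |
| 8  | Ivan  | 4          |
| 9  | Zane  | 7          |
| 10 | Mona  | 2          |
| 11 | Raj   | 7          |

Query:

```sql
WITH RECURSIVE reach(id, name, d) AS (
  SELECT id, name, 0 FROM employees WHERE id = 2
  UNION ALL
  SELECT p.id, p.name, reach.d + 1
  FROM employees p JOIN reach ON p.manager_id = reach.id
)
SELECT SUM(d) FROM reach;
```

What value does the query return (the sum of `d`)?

6

Base: id=2 (Eve) at d 0.
Iteration 1: rows with manager_id in {2} -> Pam (id 4, d 1), Mona (id 10, d 1).
Iteration 2: rows with manager_id in {4,10} -> Dave (id 5, d 2), Ivan (id 8, d 2).
Iteration 3: no rows with manager_id in {5,8}; recursion stops.
SUM(d) = 0 + 1 + 1 + 2 + 2 = 6.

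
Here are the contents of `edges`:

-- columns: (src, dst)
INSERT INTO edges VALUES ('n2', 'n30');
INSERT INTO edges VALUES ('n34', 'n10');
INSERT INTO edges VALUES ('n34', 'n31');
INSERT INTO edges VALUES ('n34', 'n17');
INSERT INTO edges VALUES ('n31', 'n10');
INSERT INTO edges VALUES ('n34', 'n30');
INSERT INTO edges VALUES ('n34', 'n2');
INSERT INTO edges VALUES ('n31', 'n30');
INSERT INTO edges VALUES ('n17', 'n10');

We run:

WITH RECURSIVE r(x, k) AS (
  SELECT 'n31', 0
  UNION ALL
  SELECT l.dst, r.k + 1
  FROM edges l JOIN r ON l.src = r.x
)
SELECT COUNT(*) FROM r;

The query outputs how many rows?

3

Base: (n31, k=0).
Iteration 1: edges from {n31} -> (n10, k=1), (n30, k=1).
Iteration 2: no outgoing edges from {n10,n30}; recursion stops.
Total rows emitted: 3.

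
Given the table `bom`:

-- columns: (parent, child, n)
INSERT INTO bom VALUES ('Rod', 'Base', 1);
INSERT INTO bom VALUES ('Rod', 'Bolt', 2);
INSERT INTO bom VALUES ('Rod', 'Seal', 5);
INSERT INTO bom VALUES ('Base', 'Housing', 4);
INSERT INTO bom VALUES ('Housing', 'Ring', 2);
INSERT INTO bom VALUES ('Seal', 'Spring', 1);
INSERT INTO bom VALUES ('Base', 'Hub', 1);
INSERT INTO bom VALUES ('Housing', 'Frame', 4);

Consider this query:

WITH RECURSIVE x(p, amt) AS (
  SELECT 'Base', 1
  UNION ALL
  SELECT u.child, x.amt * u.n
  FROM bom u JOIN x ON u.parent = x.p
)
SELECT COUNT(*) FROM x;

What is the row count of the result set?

Base: (Base, amt=1).
Iteration 1: components of {Base} -> Housing = 1*4 = 4, Hub = 1*1 = 1.
Iteration 2: components of {Housing,Hub} -> Frame = 4*4 = 16, Ring = 4*2 = 8.
Iteration 3: no further components; recursion stops.
Total rows emitted: 5.

5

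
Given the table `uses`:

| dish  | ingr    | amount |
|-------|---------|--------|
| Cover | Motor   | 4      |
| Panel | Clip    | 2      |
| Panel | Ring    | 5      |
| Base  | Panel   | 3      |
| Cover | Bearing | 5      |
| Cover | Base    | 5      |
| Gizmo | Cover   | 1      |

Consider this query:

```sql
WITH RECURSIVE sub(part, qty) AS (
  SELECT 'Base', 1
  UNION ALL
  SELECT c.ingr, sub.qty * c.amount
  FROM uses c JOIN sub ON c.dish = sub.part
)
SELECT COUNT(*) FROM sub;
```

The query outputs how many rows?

4

Base: (Base, qty=1).
Iteration 1: components of {Base} -> Panel = 1*3 = 3.
Iteration 2: components of {Panel} -> Clip = 3*2 = 6, Ring = 3*5 = 15.
Iteration 3: no further components; recursion stops.
Total rows emitted: 4.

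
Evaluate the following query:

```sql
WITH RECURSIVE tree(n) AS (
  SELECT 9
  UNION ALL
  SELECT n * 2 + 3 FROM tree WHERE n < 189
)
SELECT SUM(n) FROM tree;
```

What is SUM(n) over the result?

Base: n=9.
Iteration 1: 9 < 189 holds -> n = 9 * 2 + 3 = 21.
Iteration 2: 21 < 189 holds -> n = 21 * 2 + 3 = 45.
Iteration 3: 45 < 189 holds -> n = 45 * 2 + 3 = 93.
Iteration 4: 93 < 189 holds -> n = 93 * 2 + 3 = 189.
Iteration 5: 189 < 189 fails; recursion stops.
SUM(n) = 9 + 21 + 45 + 93 + 189 = 357.

357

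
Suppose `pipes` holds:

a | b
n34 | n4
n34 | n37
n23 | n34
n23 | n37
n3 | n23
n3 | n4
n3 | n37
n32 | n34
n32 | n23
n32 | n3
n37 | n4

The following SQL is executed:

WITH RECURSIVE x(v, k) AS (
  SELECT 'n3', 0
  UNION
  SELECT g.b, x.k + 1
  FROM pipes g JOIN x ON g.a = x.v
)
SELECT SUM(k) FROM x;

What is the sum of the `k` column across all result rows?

Base: (n3, k=0).
Iteration 1: edges from {n3} -> (n23, k=1), (n37, k=1), (n4, k=1).
Iteration 2: edges from {n23,n37,n4} -> (n34, k=2), (n37, k=2), (n4, k=2).
Iteration 3: edges from {n34,n37,n4} -> (n37, k=3), (n4, k=3). [UNION drops 1 duplicate row(s)]
Iteration 4: edges from {n37,n4} -> (n4, k=4).
Iteration 5: no outgoing edges from {n4}; recursion stops.
SUM(k) = 0 + 1 + 1 + 1 + 2 + 2 + 2 + 3 + 3 + 4 = 19.

19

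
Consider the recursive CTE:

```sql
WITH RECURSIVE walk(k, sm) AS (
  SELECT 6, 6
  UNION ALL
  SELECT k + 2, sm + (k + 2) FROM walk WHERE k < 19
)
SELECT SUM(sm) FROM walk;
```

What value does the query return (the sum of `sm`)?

Base: k=6, sm=6.
Iteration 1: 6 < 19 holds -> k = 6 + 2 = 8, sm = 6 + 8 = 14.
Iteration 2: 8 < 19 holds -> k = 8 + 2 = 10, sm = 14 + 10 = 24.
Iteration 3: 10 < 19 holds -> k = 10 + 2 = 12, sm = 24 + 12 = 36.
Iteration 4: 12 < 19 holds -> k = 12 + 2 = 14, sm = 36 + 14 = 50.
Iteration 5: 14 < 19 holds -> k = 14 + 2 = 16, sm = 50 + 16 = 66.
Iteration 6: 16 < 19 holds -> k = 16 + 2 = 18, sm = 66 + 18 = 84.
Iteration 7: 18 < 19 holds -> k = 18 + 2 = 20, sm = 84 + 20 = 104.
Iteration 8: 20 < 19 fails; recursion stops.
SUM(sm) = 6 + 14 + 24 + 36 + 50 + 66 + 84 + 104 = 384.

384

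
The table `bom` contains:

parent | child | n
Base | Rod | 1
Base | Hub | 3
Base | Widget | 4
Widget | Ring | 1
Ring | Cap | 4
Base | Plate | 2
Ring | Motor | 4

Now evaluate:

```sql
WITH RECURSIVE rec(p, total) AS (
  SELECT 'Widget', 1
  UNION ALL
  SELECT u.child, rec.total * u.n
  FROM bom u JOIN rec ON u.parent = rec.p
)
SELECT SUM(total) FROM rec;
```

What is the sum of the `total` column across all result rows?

10

Base: (Widget, total=1).
Iteration 1: components of {Widget} -> Ring = 1*1 = 1.
Iteration 2: components of {Ring} -> Cap = 1*4 = 4, Motor = 1*4 = 4.
Iteration 3: no further components; recursion stops.
SUM(total) = 1 + 1 + 4 + 4 = 10.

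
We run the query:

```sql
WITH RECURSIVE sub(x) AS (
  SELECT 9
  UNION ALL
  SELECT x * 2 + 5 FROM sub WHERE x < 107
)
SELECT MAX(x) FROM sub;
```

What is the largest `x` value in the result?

107

Base: x=9.
Iteration 1: 9 < 107 holds -> x = 9 * 2 + 5 = 23.
Iteration 2: 23 < 107 holds -> x = 23 * 2 + 5 = 51.
Iteration 3: 51 < 107 holds -> x = 51 * 2 + 5 = 107.
Iteration 4: 107 < 107 fails; recursion stops.
x values: 9, 23, 51, 107; the maximum is 107.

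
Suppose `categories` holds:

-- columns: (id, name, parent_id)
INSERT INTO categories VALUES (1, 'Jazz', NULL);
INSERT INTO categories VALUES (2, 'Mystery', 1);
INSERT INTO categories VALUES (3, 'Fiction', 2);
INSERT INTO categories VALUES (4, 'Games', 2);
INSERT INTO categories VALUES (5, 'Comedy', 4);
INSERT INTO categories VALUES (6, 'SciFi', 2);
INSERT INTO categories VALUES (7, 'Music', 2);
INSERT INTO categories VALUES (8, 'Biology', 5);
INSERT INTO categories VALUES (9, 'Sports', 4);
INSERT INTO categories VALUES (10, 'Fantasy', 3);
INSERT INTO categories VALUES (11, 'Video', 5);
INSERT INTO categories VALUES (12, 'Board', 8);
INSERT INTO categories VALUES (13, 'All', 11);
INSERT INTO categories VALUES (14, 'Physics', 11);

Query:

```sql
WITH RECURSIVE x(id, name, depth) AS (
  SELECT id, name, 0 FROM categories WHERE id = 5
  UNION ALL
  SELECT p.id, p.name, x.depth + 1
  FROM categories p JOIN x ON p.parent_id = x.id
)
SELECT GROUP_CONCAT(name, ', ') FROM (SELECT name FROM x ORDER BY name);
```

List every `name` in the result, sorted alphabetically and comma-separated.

All, Biology, Board, Comedy, Physics, Video

Base: id=5 (Comedy) at depth 0.
Iteration 1: rows with parent_id in {5} -> Biology (id 8, depth 1), Video (id 11, depth 1).
Iteration 2: rows with parent_id in {8,11} -> Board (id 12, depth 2), All (id 13, depth 2), Physics (id 14, depth 2).
Iteration 3: no rows with parent_id in {12,13,14}; recursion stops.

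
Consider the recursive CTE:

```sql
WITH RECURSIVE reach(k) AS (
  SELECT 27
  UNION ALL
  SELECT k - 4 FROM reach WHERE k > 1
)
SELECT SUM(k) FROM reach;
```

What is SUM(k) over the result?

Base: k=27.
Iteration 1: 27 > 1 holds -> k = 27 - 4 = 23.
Iteration 2: 23 > 1 holds -> k = 23 - 4 = 19.
Iteration 3: 19 > 1 holds -> k = 19 - 4 = 15.
Iteration 4: 15 > 1 holds -> k = 15 - 4 = 11.
Iteration 5: 11 > 1 holds -> k = 11 - 4 = 7.
Iteration 6: 7 > 1 holds -> k = 7 - 4 = 3.
Iteration 7: 3 > 1 holds -> k = 3 - 4 = -1.
Iteration 8: -1 > 1 fails; recursion stops.
SUM(k) = 27 + 23 + 19 + 15 + 11 + 7 + 3 + -1 = 104.

104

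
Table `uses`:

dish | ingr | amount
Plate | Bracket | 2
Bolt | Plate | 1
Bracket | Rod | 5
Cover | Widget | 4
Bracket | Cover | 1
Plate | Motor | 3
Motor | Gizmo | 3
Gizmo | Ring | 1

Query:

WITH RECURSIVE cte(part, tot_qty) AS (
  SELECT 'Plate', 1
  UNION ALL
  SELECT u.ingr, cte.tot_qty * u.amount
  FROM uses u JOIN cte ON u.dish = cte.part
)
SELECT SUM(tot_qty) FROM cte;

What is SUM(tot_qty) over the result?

44

Base: (Plate, tot_qty=1).
Iteration 1: components of {Plate} -> Bracket = 1*2 = 2, Motor = 1*3 = 3.
Iteration 2: components of {Bracket,Motor} -> Cover = 2*1 = 2, Gizmo = 3*3 = 9, Rod = 2*5 = 10.
Iteration 3: components of {Cover,Gizmo,Rod} -> Ring = 9*1 = 9, Widget = 2*4 = 8.
Iteration 4: no further components; recursion stops.
SUM(tot_qty) = 1 + 2 + 3 + 2 + 10 + 9 + 8 + 9 = 44.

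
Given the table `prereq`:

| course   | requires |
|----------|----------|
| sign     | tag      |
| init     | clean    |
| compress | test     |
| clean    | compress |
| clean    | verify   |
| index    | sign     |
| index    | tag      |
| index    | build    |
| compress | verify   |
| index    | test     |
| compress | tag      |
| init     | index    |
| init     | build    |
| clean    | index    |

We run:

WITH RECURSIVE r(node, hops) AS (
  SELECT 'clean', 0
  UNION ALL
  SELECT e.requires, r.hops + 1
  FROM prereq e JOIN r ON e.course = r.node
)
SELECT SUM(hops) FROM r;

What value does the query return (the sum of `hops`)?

Base: (clean, hops=0).
Iteration 1: edges from {clean} -> (compress, hops=1), (index, hops=1), (verify, hops=1).
Iteration 2: edges from {compress,index,verify} -> (build, hops=2), (sign, hops=2), (tag, hops=2) x2, (test, hops=2) x2, (verify, hops=2). [UNION ALL keeps all 7 new rows, including repeats]
Iteration 3: edges from {build,sign,tag,test,verify} -> (tag, hops=3).
Iteration 4: no outgoing edges from {tag}; recursion stops.
SUM(hops) = 0 + 1 + 1 + 1 + 2 + 2 + 2 + 2 + 2 + 2 + 2 + 3 = 20.

20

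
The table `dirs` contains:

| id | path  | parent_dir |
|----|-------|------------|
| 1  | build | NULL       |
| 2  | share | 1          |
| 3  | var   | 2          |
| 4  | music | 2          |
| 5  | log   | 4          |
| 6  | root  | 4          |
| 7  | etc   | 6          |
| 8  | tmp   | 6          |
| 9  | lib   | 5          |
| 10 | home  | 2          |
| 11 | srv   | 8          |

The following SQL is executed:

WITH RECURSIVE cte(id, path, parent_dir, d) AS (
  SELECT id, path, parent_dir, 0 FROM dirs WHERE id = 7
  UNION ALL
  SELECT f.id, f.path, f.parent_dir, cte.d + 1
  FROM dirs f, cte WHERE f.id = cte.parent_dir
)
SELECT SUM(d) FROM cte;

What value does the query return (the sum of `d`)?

Base: id=7 (etc), parent_dir=6, d 0.
Iteration 1: join on id=6 -> root (id 6, parent_dir=4, d 1).
Iteration 2: join on id=4 -> music (id 4, parent_dir=2, d 2).
Iteration 3: join on id=2 -> share (id 2, parent_dir=1, d 3).
Iteration 4: join on id=1 -> build (id 1, parent_dir=NULL, d 4).
Iteration 5: parent_dir is NULL; no match; recursion stops.
SUM(d) = 0 + 1 + 2 + 3 + 4 = 10.

10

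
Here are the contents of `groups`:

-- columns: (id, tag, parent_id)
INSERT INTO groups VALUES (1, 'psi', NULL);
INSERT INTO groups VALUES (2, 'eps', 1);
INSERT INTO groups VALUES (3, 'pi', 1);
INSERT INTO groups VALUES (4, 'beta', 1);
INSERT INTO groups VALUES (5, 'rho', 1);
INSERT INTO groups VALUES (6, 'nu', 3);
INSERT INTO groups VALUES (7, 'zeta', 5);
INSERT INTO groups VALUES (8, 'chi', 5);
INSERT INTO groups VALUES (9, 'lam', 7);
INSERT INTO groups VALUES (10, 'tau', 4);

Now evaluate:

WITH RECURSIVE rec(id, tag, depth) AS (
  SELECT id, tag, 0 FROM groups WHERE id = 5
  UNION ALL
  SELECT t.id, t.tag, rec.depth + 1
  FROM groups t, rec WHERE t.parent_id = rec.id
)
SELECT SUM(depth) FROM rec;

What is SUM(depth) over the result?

Base: id=5 (rho) at depth 0.
Iteration 1: rows with parent_id in {5} -> zeta (id 7, depth 1), chi (id 8, depth 1).
Iteration 2: rows with parent_id in {7,8} -> lam (id 9, depth 2).
Iteration 3: no rows with parent_id in {9}; recursion stops.
SUM(depth) = 0 + 1 + 1 + 2 = 4.

4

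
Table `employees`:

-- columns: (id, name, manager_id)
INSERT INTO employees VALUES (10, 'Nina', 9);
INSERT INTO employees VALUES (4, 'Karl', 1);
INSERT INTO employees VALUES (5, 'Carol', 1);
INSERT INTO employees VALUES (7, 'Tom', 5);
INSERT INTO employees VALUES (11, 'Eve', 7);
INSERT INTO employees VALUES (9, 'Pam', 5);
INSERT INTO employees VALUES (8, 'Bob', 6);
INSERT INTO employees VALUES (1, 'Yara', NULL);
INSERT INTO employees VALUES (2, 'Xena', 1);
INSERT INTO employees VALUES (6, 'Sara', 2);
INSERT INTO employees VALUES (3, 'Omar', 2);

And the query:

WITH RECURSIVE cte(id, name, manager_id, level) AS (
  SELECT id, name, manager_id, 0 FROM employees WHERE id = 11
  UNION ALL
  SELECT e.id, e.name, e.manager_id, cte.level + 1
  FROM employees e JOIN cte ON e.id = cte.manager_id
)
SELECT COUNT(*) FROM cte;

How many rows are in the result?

Base: id=11 (Eve), manager_id=7, level 0.
Iteration 1: join on id=7 -> Tom (id 7, manager_id=5, level 1).
Iteration 2: join on id=5 -> Carol (id 5, manager_id=1, level 2).
Iteration 3: join on id=1 -> Yara (id 1, manager_id=NULL, level 3).
Iteration 4: manager_id is NULL; no match; recursion stops.
Total rows emitted: 4.

4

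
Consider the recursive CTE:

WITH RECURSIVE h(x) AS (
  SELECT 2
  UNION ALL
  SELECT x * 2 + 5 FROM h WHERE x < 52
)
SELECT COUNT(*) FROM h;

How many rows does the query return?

5

Base: x=2.
Iteration 1: 2 < 52 holds -> x = 2 * 2 + 5 = 9.
Iteration 2: 9 < 52 holds -> x = 9 * 2 + 5 = 23.
Iteration 3: 23 < 52 holds -> x = 23 * 2 + 5 = 51.
Iteration 4: 51 < 52 holds -> x = 51 * 2 + 5 = 107.
Iteration 5: 107 < 52 fails; recursion stops.
Total rows emitted: 5.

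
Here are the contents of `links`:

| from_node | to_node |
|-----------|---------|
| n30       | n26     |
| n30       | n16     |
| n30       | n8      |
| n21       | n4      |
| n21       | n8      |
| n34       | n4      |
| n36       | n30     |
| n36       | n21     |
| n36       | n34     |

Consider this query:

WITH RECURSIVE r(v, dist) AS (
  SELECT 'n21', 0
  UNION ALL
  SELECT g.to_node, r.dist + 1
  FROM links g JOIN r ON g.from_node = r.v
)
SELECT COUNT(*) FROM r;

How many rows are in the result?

3

Base: (n21, dist=0).
Iteration 1: edges from {n21} -> (n4, dist=1), (n8, dist=1).
Iteration 2: no outgoing edges from {n4,n8}; recursion stops.
Total rows emitted: 3.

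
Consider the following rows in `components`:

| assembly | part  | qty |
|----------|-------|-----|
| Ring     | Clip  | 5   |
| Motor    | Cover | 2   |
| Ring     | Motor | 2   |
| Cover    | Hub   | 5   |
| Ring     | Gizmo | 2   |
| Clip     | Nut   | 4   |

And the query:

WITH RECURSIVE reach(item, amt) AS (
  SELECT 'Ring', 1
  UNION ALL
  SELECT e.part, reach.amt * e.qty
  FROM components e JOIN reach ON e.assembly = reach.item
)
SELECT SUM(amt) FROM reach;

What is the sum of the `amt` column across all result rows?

Base: (Ring, amt=1).
Iteration 1: components of {Ring} -> Clip = 1*5 = 5, Gizmo = 1*2 = 2, Motor = 1*2 = 2.
Iteration 2: components of {Clip,Gizmo,Motor} -> Cover = 2*2 = 4, Nut = 5*4 = 20.
Iteration 3: components of {Cover,Nut} -> Hub = 4*5 = 20.
Iteration 4: no further components; recursion stops.
SUM(amt) = 1 + 2 + 5 + 2 + 4 + 20 + 20 = 54.

54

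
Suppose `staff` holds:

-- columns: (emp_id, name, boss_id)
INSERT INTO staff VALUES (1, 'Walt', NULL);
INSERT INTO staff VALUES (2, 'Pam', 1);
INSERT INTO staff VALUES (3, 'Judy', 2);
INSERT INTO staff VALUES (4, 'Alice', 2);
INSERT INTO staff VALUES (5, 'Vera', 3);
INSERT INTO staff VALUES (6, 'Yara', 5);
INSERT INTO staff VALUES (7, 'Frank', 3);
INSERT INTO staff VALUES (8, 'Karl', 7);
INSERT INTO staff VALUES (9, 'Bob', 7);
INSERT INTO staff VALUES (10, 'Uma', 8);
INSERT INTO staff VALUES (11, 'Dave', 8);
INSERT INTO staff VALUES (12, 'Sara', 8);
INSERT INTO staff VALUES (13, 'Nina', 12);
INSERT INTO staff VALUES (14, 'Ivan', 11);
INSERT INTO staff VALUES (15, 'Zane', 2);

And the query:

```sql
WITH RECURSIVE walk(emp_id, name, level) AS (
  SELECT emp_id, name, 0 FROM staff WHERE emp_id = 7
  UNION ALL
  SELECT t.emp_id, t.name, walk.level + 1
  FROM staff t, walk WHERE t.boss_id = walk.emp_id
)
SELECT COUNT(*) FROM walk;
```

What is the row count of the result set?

Base: emp_id=7 (Frank) at level 0.
Iteration 1: rows with boss_id in {7} -> Karl (id 8, level 1), Bob (id 9, level 1).
Iteration 2: rows with boss_id in {8,9} -> Uma (id 10, level 2), Dave (id 11, level 2), Sara (id 12, level 2).
Iteration 3: rows with boss_id in {10,11,12} -> Nina (id 13, level 3), Ivan (id 14, level 3).
Iteration 4: no rows with boss_id in {13,14}; recursion stops.
Total rows emitted: 8.

8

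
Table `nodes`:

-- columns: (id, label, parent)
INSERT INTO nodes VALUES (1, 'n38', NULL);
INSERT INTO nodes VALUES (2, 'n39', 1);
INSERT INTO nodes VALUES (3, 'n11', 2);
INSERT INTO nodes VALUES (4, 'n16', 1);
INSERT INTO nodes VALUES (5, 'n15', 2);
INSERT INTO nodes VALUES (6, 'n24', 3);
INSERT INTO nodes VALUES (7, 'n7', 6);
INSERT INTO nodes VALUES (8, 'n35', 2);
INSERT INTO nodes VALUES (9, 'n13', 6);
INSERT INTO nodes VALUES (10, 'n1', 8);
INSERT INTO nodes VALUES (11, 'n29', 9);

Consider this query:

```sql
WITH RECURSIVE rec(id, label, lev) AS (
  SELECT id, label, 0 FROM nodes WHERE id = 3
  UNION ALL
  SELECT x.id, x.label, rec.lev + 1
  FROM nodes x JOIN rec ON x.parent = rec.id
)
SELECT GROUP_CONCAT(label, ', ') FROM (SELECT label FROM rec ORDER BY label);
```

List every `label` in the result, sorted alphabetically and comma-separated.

Base: id=3 (n11) at lev 0.
Iteration 1: rows with parent in {3} -> n24 (id 6, lev 1).
Iteration 2: rows with parent in {6} -> n7 (id 7, lev 2), n13 (id 9, lev 2).
Iteration 3: rows with parent in {7,9} -> n29 (id 11, lev 3).
Iteration 4: no rows with parent in {11}; recursion stops.

n11, n13, n24, n29, n7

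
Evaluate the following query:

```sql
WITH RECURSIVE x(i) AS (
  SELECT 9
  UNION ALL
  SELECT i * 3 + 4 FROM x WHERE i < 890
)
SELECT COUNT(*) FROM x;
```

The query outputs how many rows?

Base: i=9.
Iteration 1: 9 < 890 holds -> i = 9 * 3 + 4 = 31.
Iteration 2: 31 < 890 holds -> i = 31 * 3 + 4 = 97.
Iteration 3: 97 < 890 holds -> i = 97 * 3 + 4 = 295.
Iteration 4: 295 < 890 holds -> i = 295 * 3 + 4 = 889.
Iteration 5: 889 < 890 holds -> i = 889 * 3 + 4 = 2671.
Iteration 6: 2671 < 890 fails; recursion stops.
Total rows emitted: 6.

6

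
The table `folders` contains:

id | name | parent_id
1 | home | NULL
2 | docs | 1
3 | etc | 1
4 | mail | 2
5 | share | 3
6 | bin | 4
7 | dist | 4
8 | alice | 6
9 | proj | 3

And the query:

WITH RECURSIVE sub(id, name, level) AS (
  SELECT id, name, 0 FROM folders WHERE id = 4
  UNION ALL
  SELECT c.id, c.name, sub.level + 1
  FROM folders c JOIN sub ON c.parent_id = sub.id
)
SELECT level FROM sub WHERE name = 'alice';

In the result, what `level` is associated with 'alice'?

Base: id=4 (mail) at level 0.
Iteration 1: rows with parent_id in {4} -> bin (id 6, level 1), dist (id 7, level 1).
Iteration 2: rows with parent_id in {6,7} -> alice (id 8, level 2).
Iteration 3: no rows with parent_id in {8}; recursion stops.

2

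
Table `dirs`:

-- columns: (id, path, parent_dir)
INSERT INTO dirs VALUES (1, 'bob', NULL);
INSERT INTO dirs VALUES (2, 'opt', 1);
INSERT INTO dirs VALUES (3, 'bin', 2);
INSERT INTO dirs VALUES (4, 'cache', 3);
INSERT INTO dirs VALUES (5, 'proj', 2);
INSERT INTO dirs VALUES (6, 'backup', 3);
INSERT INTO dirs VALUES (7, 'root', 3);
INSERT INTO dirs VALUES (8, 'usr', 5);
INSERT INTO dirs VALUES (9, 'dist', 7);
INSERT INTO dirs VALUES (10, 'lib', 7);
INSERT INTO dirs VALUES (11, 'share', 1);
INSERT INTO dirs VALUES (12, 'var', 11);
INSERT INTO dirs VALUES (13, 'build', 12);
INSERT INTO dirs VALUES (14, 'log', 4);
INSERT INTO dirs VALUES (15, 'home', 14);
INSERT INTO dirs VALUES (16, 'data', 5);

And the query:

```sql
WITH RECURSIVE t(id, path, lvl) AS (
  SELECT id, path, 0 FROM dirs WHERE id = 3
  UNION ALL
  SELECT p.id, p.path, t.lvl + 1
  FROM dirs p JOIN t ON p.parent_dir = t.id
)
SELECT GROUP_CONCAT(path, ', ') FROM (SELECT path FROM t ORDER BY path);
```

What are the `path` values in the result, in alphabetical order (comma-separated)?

Base: id=3 (bin) at lvl 0.
Iteration 1: rows with parent_dir in {3} -> cache (id 4, lvl 1), backup (id 6, lvl 1), root (id 7, lvl 1).
Iteration 2: rows with parent_dir in {4,6,7} -> dist (id 9, lvl 2), lib (id 10, lvl 2), log (id 14, lvl 2).
Iteration 3: rows with parent_dir in {9,10,14} -> home (id 15, lvl 3).
Iteration 4: no rows with parent_dir in {15}; recursion stops.

backup, bin, cache, dist, home, lib, log, root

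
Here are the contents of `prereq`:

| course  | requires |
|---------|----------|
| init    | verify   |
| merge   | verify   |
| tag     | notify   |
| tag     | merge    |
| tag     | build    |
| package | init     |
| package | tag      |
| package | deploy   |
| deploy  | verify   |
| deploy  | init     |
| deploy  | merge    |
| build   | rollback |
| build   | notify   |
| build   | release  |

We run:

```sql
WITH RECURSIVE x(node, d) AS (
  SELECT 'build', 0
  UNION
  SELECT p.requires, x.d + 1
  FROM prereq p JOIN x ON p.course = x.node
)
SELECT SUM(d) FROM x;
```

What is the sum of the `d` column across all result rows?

3

Base: (build, d=0).
Iteration 1: edges from {build} -> (notify, d=1), (release, d=1), (rollback, d=1).
Iteration 2: no outgoing edges from {notify,release,rollback}; recursion stops.
SUM(d) = 0 + 1 + 1 + 1 = 3.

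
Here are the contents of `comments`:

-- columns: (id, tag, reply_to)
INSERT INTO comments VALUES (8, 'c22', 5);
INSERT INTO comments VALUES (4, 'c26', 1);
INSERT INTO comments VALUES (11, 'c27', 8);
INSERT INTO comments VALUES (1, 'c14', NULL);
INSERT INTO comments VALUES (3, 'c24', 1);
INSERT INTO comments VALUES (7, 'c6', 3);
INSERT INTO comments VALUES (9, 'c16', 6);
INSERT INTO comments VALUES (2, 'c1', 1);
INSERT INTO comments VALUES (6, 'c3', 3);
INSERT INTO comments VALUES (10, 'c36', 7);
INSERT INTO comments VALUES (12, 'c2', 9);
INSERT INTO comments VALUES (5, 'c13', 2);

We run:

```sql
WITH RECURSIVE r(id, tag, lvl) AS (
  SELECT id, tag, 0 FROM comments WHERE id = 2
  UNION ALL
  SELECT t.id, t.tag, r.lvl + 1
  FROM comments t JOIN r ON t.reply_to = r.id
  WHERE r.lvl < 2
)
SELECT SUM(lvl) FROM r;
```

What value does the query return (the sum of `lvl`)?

3

Base: id=2 (c1) at lvl 0.
Iteration 1: rows with reply_to in {2} -> c13 (id 5, lvl 1).
Iteration 2: rows with reply_to in {5} -> c22 (id 8, lvl 2).
Iteration 3: lvl < 2 fails for all current rows; recursion stops.
SUM(lvl) = 0 + 1 + 2 = 3.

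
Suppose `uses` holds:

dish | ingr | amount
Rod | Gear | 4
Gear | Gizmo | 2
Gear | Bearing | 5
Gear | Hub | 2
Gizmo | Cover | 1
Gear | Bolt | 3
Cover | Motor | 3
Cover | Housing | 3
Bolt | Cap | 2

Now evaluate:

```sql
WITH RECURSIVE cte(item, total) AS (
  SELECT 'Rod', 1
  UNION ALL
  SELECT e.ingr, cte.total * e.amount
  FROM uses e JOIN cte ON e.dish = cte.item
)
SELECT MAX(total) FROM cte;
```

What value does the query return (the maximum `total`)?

24

Base: (Rod, total=1).
Iteration 1: components of {Rod} -> Gear = 1*4 = 4.
Iteration 2: components of {Gear} -> Bearing = 4*5 = 20, Bolt = 4*3 = 12, Gizmo = 4*2 = 8, Hub = 4*2 = 8.
Iteration 3: components of {Bearing,Bolt,Gizmo,Hub} -> Cap = 12*2 = 24, Cover = 8*1 = 8.
Iteration 4: components of {Cap,Cover} -> Housing = 8*3 = 24, Motor = 8*3 = 24.
Iteration 5: no further components; recursion stops.
total values: 1, 4, 8, 20, 8, 12, 8, 24, 24, 24; the maximum is 24.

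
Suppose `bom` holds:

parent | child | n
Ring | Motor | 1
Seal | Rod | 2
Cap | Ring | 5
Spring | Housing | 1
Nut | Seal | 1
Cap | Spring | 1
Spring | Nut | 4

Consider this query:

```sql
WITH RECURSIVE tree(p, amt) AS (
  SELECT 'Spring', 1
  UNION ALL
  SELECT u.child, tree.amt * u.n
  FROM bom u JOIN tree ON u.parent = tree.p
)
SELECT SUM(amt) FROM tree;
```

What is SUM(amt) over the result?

Base: (Spring, amt=1).
Iteration 1: components of {Spring} -> Housing = 1*1 = 1, Nut = 1*4 = 4.
Iteration 2: components of {Housing,Nut} -> Seal = 4*1 = 4.
Iteration 3: components of {Seal} -> Rod = 4*2 = 8.
Iteration 4: no further components; recursion stops.
SUM(amt) = 1 + 4 + 1 + 4 + 8 = 18.

18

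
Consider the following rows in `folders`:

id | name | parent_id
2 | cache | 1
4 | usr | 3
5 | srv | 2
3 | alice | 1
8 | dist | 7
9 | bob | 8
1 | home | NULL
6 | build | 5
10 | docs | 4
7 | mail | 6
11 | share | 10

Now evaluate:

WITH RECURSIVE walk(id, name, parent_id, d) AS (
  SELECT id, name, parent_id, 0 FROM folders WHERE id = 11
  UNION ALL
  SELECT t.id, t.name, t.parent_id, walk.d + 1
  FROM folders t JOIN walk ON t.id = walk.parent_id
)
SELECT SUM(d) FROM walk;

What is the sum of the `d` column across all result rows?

10

Base: id=11 (share), parent_id=10, d 0.
Iteration 1: join on id=10 -> docs (id 10, parent_id=4, d 1).
Iteration 2: join on id=4 -> usr (id 4, parent_id=3, d 2).
Iteration 3: join on id=3 -> alice (id 3, parent_id=1, d 3).
Iteration 4: join on id=1 -> home (id 1, parent_id=NULL, d 4).
Iteration 5: parent_id is NULL; no match; recursion stops.
SUM(d) = 0 + 1 + 2 + 3 + 4 = 10.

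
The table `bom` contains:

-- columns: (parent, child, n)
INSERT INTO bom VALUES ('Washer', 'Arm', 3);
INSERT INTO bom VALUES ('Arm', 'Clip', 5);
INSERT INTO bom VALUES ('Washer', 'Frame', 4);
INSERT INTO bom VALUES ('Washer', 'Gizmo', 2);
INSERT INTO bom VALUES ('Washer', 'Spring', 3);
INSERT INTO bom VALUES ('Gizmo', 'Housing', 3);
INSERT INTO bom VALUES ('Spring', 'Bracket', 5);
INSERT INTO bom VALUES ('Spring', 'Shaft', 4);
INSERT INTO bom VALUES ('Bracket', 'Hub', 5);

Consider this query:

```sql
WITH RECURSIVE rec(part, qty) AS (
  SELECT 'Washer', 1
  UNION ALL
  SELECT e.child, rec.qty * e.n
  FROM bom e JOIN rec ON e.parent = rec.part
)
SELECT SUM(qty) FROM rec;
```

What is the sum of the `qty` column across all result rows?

136

Base: (Washer, qty=1).
Iteration 1: components of {Washer} -> Arm = 1*3 = 3, Frame = 1*4 = 4, Gizmo = 1*2 = 2, Spring = 1*3 = 3.
Iteration 2: components of {Arm,Frame,Gizmo,Spring} -> Bracket = 3*5 = 15, Clip = 3*5 = 15, Housing = 2*3 = 6, Shaft = 3*4 = 12.
Iteration 3: components of {Bracket,Clip,Housing,Shaft} -> Hub = 15*5 = 75.
Iteration 4: no further components; recursion stops.
SUM(qty) = 1 + 3 + 4 + 2 + 3 + 15 + 6 + 15 + 12 + 75 = 136.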